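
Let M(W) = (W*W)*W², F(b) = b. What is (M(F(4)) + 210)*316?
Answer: 147256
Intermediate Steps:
M(W) = W⁴ (M(W) = W²*W² = W⁴)
(M(F(4)) + 210)*316 = (4⁴ + 210)*316 = (256 + 210)*316 = 466*316 = 147256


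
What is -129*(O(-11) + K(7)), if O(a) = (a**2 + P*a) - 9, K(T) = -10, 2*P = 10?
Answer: -6063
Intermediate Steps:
P = 5 (P = (1/2)*10 = 5)
O(a) = -9 + a**2 + 5*a (O(a) = (a**2 + 5*a) - 9 = -9 + a**2 + 5*a)
-129*(O(-11) + K(7)) = -129*((-9 + (-11)**2 + 5*(-11)) - 10) = -129*((-9 + 121 - 55) - 10) = -129*(57 - 10) = -129*47 = -6063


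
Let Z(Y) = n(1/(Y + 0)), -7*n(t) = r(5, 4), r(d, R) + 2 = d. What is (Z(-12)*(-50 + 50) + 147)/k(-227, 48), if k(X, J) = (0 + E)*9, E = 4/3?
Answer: 49/4 ≈ 12.250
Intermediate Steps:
E = 4/3 (E = 4*(1/3) = 4/3 ≈ 1.3333)
r(d, R) = -2 + d
n(t) = -3/7 (n(t) = -(-2 + 5)/7 = -1/7*3 = -3/7)
Z(Y) = -3/7
k(X, J) = 12 (k(X, J) = (0 + 4/3)*9 = (4/3)*9 = 12)
(Z(-12)*(-50 + 50) + 147)/k(-227, 48) = (-3*(-50 + 50)/7 + 147)/12 = (-3/7*0 + 147)*(1/12) = (0 + 147)*(1/12) = 147*(1/12) = 49/4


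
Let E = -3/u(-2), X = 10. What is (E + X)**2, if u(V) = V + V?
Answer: 1849/16 ≈ 115.56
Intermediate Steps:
u(V) = 2*V
E = 3/4 (E = -3/(2*(-2)) = -3/(-4) = -3*(-1/4) = 3/4 ≈ 0.75000)
(E + X)**2 = (3/4 + 10)**2 = (43/4)**2 = 1849/16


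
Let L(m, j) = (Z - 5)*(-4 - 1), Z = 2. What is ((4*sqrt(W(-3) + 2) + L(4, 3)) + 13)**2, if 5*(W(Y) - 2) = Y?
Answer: 4192/5 + 224*sqrt(85)/5 ≈ 1251.4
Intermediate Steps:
W(Y) = 2 + Y/5
L(m, j) = 15 (L(m, j) = (2 - 5)*(-4 - 1) = -3*(-5) = 15)
((4*sqrt(W(-3) + 2) + L(4, 3)) + 13)**2 = ((4*sqrt((2 + (1/5)*(-3)) + 2) + 15) + 13)**2 = ((4*sqrt((2 - 3/5) + 2) + 15) + 13)**2 = ((4*sqrt(7/5 + 2) + 15) + 13)**2 = ((4*sqrt(17/5) + 15) + 13)**2 = ((4*(sqrt(85)/5) + 15) + 13)**2 = ((4*sqrt(85)/5 + 15) + 13)**2 = ((15 + 4*sqrt(85)/5) + 13)**2 = (28 + 4*sqrt(85)/5)**2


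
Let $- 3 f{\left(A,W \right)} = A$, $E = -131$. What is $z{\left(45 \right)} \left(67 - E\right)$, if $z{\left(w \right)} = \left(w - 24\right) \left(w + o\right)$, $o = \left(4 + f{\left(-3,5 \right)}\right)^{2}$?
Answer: $291060$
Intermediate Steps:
$f{\left(A,W \right)} = - \frac{A}{3}$
$o = 25$ ($o = \left(4 - -1\right)^{2} = \left(4 + 1\right)^{2} = 5^{2} = 25$)
$z{\left(w \right)} = \left(-24 + w\right) \left(25 + w\right)$ ($z{\left(w \right)} = \left(w - 24\right) \left(w + 25\right) = \left(-24 + w\right) \left(25 + w\right)$)
$z{\left(45 \right)} \left(67 - E\right) = \left(-600 + 45 + 45^{2}\right) \left(67 - -131\right) = \left(-600 + 45 + 2025\right) \left(67 + 131\right) = 1470 \cdot 198 = 291060$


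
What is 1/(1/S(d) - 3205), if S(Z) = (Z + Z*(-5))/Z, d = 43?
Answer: -4/12821 ≈ -0.00031199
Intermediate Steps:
S(Z) = -4 (S(Z) = (Z - 5*Z)/Z = (-4*Z)/Z = -4)
1/(1/S(d) - 3205) = 1/(1/(-4) - 3205) = 1/(-¼ - 3205) = 1/(-12821/4) = -4/12821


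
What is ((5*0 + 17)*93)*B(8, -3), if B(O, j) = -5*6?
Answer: -47430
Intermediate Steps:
B(O, j) = -30
((5*0 + 17)*93)*B(8, -3) = ((5*0 + 17)*93)*(-30) = ((0 + 17)*93)*(-30) = (17*93)*(-30) = 1581*(-30) = -47430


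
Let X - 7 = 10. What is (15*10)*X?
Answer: 2550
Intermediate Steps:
X = 17 (X = 7 + 10 = 17)
(15*10)*X = (15*10)*17 = 150*17 = 2550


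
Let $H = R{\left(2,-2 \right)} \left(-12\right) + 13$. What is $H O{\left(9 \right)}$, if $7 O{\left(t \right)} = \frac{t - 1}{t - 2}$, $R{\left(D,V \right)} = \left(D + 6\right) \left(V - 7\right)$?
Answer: $\frac{7016}{49} \approx 143.18$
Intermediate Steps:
$R{\left(D,V \right)} = \left(-7 + V\right) \left(6 + D\right)$ ($R{\left(D,V \right)} = \left(6 + D\right) \left(V - 7\right) = \left(6 + D\right) \left(-7 + V\right) = \left(-7 + V\right) \left(6 + D\right)$)
$O{\left(t \right)} = \frac{-1 + t}{7 \left(-2 + t\right)}$ ($O{\left(t \right)} = \frac{\left(t - 1\right) \frac{1}{t - 2}}{7} = \frac{\left(-1 + t\right) \frac{1}{-2 + t}}{7} = \frac{\frac{1}{-2 + t} \left(-1 + t\right)}{7} = \frac{-1 + t}{7 \left(-2 + t\right)}$)
$H = 877$ ($H = \left(-42 - 14 + 6 \left(-2\right) + 2 \left(-2\right)\right) \left(-12\right) + 13 = \left(-42 - 14 - 12 - 4\right) \left(-12\right) + 13 = \left(-72\right) \left(-12\right) + 13 = 864 + 13 = 877$)
$H O{\left(9 \right)} = 877 \frac{-1 + 9}{7 \left(-2 + 9\right)} = 877 \cdot \frac{1}{7} \cdot \frac{1}{7} \cdot 8 = 877 \cdot \frac{8}{49} = \frac{7016}{49}$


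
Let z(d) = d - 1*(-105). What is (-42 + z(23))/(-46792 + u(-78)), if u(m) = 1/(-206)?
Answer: -17716/9639153 ≈ -0.0018379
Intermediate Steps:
u(m) = -1/206
z(d) = 105 + d (z(d) = d + 105 = 105 + d)
(-42 + z(23))/(-46792 + u(-78)) = (-42 + (105 + 23))/(-46792 - 1/206) = (-42 + 128)/(-9639153/206) = 86*(-206/9639153) = -17716/9639153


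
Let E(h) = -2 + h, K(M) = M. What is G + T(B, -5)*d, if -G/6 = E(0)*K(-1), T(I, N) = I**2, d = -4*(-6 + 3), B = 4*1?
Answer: 180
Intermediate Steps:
B = 4
d = 12 (d = -4*(-3) = 12)
G = -12 (G = -6*(-2 + 0)*(-1) = -(-12)*(-1) = -6*2 = -12)
G + T(B, -5)*d = -12 + 4**2*12 = -12 + 16*12 = -12 + 192 = 180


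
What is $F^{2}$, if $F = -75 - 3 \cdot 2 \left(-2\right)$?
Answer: $3969$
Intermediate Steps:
$F = -63$ ($F = -75 - 6 \left(-2\right) = -75 - -12 = -75 + 12 = -63$)
$F^{2} = \left(-63\right)^{2} = 3969$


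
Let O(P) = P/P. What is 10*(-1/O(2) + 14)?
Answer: 130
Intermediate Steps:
O(P) = 1
10*(-1/O(2) + 14) = 10*(-1/1 + 14) = 10*(-1*1 + 14) = 10*(-1 + 14) = 10*13 = 130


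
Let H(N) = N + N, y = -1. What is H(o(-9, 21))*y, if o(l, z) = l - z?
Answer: 60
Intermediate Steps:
H(N) = 2*N
H(o(-9, 21))*y = (2*(-9 - 1*21))*(-1) = (2*(-9 - 21))*(-1) = (2*(-30))*(-1) = -60*(-1) = 60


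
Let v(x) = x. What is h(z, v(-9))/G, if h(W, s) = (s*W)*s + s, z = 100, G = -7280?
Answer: -8091/7280 ≈ -1.1114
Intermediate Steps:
h(W, s) = s + W*s² (h(W, s) = (W*s)*s + s = W*s² + s = s + W*s²)
h(z, v(-9))/G = -9*(1 + 100*(-9))/(-7280) = -9*(1 - 900)*(-1/7280) = -9*(-899)*(-1/7280) = 8091*(-1/7280) = -8091/7280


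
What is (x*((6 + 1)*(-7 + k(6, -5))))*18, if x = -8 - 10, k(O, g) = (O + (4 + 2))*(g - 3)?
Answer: 233604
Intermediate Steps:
k(O, g) = (-3 + g)*(6 + O) (k(O, g) = (O + 6)*(-3 + g) = (6 + O)*(-3 + g) = (-3 + g)*(6 + O))
x = -18
(x*((6 + 1)*(-7 + k(6, -5))))*18 = -18*(6 + 1)*(-7 + (-18 - 3*6 + 6*(-5) + 6*(-5)))*18 = -126*(-7 + (-18 - 18 - 30 - 30))*18 = -126*(-7 - 96)*18 = -126*(-103)*18 = -18*(-721)*18 = 12978*18 = 233604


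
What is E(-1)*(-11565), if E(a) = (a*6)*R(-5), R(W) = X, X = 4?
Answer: 277560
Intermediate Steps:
R(W) = 4
E(a) = 24*a (E(a) = (a*6)*4 = (6*a)*4 = 24*a)
E(-1)*(-11565) = (24*(-1))*(-11565) = -24*(-11565) = 277560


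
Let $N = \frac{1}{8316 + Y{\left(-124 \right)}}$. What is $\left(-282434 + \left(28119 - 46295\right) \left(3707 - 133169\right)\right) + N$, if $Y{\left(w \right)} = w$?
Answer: $\frac{19274292248577}{8192} \approx 2.3528 \cdot 10^{9}$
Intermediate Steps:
$N = \frac{1}{8192}$ ($N = \frac{1}{8316 - 124} = \frac{1}{8192} \approx 0.00012207$)
$\left(-282434 + \left(28119 - 46295\right) \left(3707 - 133169\right)\right) + N = \left(-282434 + \left(28119 - 46295\right) \left(3707 - 133169\right)\right) + \frac{1}{8192} = \left(-282434 - -2353101312\right) + \frac{1}{8192} = \left(-282434 + 2353101312\right) + \frac{1}{8192} = 2352818878 + \frac{1}{8192} = \frac{19274292248577}{8192}$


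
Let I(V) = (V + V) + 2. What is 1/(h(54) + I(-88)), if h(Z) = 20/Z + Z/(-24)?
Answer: -108/18995 ≈ -0.0056857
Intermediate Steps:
I(V) = 2 + 2*V (I(V) = 2*V + 2 = 2 + 2*V)
h(Z) = 20/Z - Z/24 (h(Z) = 20/Z + Z*(-1/24) = 20/Z - Z/24)
1/(h(54) + I(-88)) = 1/((20/54 - 1/24*54) + (2 + 2*(-88))) = 1/((20*(1/54) - 9/4) + (2 - 176)) = 1/((10/27 - 9/4) - 174) = 1/(-203/108 - 174) = 1/(-18995/108) = -108/18995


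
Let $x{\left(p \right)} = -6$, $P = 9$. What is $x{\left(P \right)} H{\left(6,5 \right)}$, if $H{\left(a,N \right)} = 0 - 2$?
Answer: $12$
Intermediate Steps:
$H{\left(a,N \right)} = -2$ ($H{\left(a,N \right)} = 0 - 2 = -2$)
$x{\left(P \right)} H{\left(6,5 \right)} = \left(-6\right) \left(-2\right) = 12$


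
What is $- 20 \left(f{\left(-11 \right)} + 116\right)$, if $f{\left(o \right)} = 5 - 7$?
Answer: $-2280$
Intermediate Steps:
$f{\left(o \right)} = -2$ ($f{\left(o \right)} = 5 - 7 = -2$)
$- 20 \left(f{\left(-11 \right)} + 116\right) = - 20 \left(-2 + 116\right) = \left(-20\right) 114 = -2280$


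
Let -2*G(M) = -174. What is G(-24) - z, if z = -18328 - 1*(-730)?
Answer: 17685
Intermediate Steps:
G(M) = 87 (G(M) = -½*(-174) = 87)
z = -17598 (z = -18328 + 730 = -17598)
G(-24) - z = 87 - 1*(-17598) = 87 + 17598 = 17685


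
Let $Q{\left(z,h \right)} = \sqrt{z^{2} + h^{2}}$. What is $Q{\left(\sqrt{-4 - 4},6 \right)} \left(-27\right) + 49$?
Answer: $49 - 54 \sqrt{7} \approx -93.871$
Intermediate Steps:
$Q{\left(z,h \right)} = \sqrt{h^{2} + z^{2}}$
$Q{\left(\sqrt{-4 - 4},6 \right)} \left(-27\right) + 49 = \sqrt{6^{2} + \left(\sqrt{-4 - 4}\right)^{2}} \left(-27\right) + 49 = \sqrt{36 + \left(\sqrt{-8}\right)^{2}} \left(-27\right) + 49 = \sqrt{36 + \left(2 i \sqrt{2}\right)^{2}} \left(-27\right) + 49 = \sqrt{36 - 8} \left(-27\right) + 49 = \sqrt{28} \left(-27\right) + 49 = 2 \sqrt{7} \left(-27\right) + 49 = - 54 \sqrt{7} + 49 = 49 - 54 \sqrt{7}$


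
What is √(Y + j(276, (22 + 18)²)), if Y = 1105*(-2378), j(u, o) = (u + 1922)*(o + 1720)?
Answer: √4669670 ≈ 2160.9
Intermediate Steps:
j(u, o) = (1720 + o)*(1922 + u) (j(u, o) = (1922 + u)*(1720 + o) = (1720 + o)*(1922 + u))
Y = -2627690
√(Y + j(276, (22 + 18)²)) = √(-2627690 + (3305840 + 1720*276 + 1922*(22 + 18)² + (22 + 18)²*276)) = √(-2627690 + (3305840 + 474720 + 1922*40² + 40²*276)) = √(-2627690 + (3305840 + 474720 + 1922*1600 + 1600*276)) = √(-2627690 + (3305840 + 474720 + 3075200 + 441600)) = √(-2627690 + 7297360) = √4669670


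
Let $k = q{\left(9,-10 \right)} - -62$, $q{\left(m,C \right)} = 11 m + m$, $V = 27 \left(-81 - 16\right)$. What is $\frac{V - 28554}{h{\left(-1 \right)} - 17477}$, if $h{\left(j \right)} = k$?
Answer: $\frac{10391}{5769} \approx 1.8012$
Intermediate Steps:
$V = -2619$ ($V = 27 \left(-97\right) = -2619$)
$q{\left(m,C \right)} = 12 m$
$k = 170$ ($k = 12 \cdot 9 - -62 = 108 + 62 = 170$)
$h{\left(j \right)} = 170$
$\frac{V - 28554}{h{\left(-1 \right)} - 17477} = \frac{-2619 - 28554}{170 - 17477} = \frac{-2619 - 28554}{170 + \left(-21213 + 3736\right)} = - \frac{31173}{170 - 17477} = - \frac{31173}{-17307} = \left(-31173\right) \left(- \frac{1}{17307}\right) = \frac{10391}{5769}$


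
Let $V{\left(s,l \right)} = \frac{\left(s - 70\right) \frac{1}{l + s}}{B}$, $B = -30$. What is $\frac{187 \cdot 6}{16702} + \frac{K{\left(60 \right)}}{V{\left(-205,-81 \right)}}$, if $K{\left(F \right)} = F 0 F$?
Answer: $\frac{561}{8351} \approx 0.067178$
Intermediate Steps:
$K{\left(F \right)} = 0$ ($K{\left(F \right)} = 0 F = 0$)
$V{\left(s,l \right)} = - \frac{-70 + s}{30 \left(l + s\right)}$ ($V{\left(s,l \right)} = \frac{\left(s - 70\right) \frac{1}{l + s}}{-30} = \frac{-70 + s}{l + s} \left(- \frac{1}{30}\right) = - \frac{-70 + s}{30 \left(l + s\right)}$)
$\frac{187 \cdot 6}{16702} + \frac{K{\left(60 \right)}}{V{\left(-205,-81 \right)}} = \frac{187 \cdot 6}{16702} + \frac{0}{\frac{1}{30} \frac{1}{-81 - 205} \left(70 - -205\right)} = 1122 \cdot \frac{1}{16702} + \frac{0}{\frac{1}{30} \frac{1}{-286} \left(70 + 205\right)} = \frac{561}{8351} + \frac{0}{\frac{1}{30} \left(- \frac{1}{286}\right) 275} = \frac{561}{8351} + \frac{0}{- \frac{5}{156}} = \frac{561}{8351} + 0 \left(- \frac{156}{5}\right) = \frac{561}{8351} + 0 = \frac{561}{8351}$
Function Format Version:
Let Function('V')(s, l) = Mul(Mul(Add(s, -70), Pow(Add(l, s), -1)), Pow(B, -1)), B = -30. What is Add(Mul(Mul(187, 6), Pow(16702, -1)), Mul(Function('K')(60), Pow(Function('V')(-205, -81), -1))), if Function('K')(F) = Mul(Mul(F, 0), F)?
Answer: Rational(561, 8351) ≈ 0.067178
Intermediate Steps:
Function('K')(F) = 0 (Function('K')(F) = Mul(0, F) = 0)
Function('V')(s, l) = Mul(Rational(-1, 30), Pow(Add(l, s), -1), Add(-70, s)) (Function('V')(s, l) = Mul(Mul(Add(s, -70), Pow(Add(l, s), -1)), Pow(-30, -1)) = Mul(Mul(Add(-70, s), Pow(Add(l, s), -1)), Rational(-1, 30)) = Mul(Mul(Pow(Add(l, s), -1), Add(-70, s)), Rational(-1, 30)) = Mul(Rational(-1, 30), Pow(Add(l, s), -1), Add(-70, s)))
Add(Mul(Mul(187, 6), Pow(16702, -1)), Mul(Function('K')(60), Pow(Function('V')(-205, -81), -1))) = Add(Mul(Mul(187, 6), Pow(16702, -1)), Mul(0, Pow(Mul(Rational(1, 30), Pow(Add(-81, -205), -1), Add(70, Mul(-1, -205))), -1))) = Add(Mul(1122, Rational(1, 16702)), Mul(0, Pow(Mul(Rational(1, 30), Pow(-286, -1), Add(70, 205)), -1))) = Add(Rational(561, 8351), Mul(0, Pow(Mul(Rational(1, 30), Rational(-1, 286), 275), -1))) = Add(Rational(561, 8351), Mul(0, Pow(Rational(-5, 156), -1))) = Add(Rational(561, 8351), Mul(0, Rational(-156, 5))) = Add(Rational(561, 8351), 0) = Rational(561, 8351)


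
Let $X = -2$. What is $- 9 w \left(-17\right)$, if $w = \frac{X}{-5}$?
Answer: $\frac{306}{5} \approx 61.2$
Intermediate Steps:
$w = \frac{2}{5}$ ($w = - \frac{2}{-5} = \left(-2\right) \left(- \frac{1}{5}\right) = \frac{2}{5} \approx 0.4$)
$- 9 w \left(-17\right) = \left(-9\right) \frac{2}{5} \left(-17\right) = \left(- \frac{18}{5}\right) \left(-17\right) = \frac{306}{5}$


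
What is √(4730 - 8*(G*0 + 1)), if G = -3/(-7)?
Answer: √4722 ≈ 68.717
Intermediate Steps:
G = 3/7 (G = -3*(-⅐) = 3/7 ≈ 0.42857)
√(4730 - 8*(G*0 + 1)) = √(4730 - 8*((3/7)*0 + 1)) = √(4730 - 8*(0 + 1)) = √(4730 - 8*1) = √(4730 - 8) = √4722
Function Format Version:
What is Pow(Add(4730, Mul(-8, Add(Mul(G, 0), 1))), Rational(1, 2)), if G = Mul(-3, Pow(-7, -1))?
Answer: Pow(4722, Rational(1, 2)) ≈ 68.717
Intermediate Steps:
G = Rational(3, 7) (G = Mul(-3, Rational(-1, 7)) = Rational(3, 7) ≈ 0.42857)
Pow(Add(4730, Mul(-8, Add(Mul(G, 0), 1))), Rational(1, 2)) = Pow(Add(4730, Mul(-8, Add(Mul(Rational(3, 7), 0), 1))), Rational(1, 2)) = Pow(Add(4730, Mul(-8, Add(0, 1))), Rational(1, 2)) = Pow(Add(4730, Mul(-8, 1)), Rational(1, 2)) = Pow(Add(4730, -8), Rational(1, 2)) = Pow(4722, Rational(1, 2))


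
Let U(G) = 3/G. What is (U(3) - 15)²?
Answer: 196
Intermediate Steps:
(U(3) - 15)² = (3/3 - 15)² = (3*(⅓) - 15)² = (1 - 15)² = (-14)² = 196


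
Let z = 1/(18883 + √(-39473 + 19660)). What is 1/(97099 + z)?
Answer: 34624289875581/3361983924462559937 + I*√19813/3361983924462559937 ≈ 1.0299e-5 + 4.1868e-17*I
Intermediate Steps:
z = 1/(18883 + I*√19813) (z = 1/(18883 + √(-19813)) = 1/(18883 + I*√19813) ≈ 5.2955e-5 - 3.947e-7*I)
1/(97099 + z) = 1/(97099 + (18883/356587502 - I*√19813/356587502)) = 1/(34624289875581/356587502 - I*√19813/356587502)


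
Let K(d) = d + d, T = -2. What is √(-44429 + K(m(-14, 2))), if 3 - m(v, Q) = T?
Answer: I*√44419 ≈ 210.76*I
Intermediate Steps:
m(v, Q) = 5 (m(v, Q) = 3 - 1*(-2) = 3 + 2 = 5)
K(d) = 2*d
√(-44429 + K(m(-14, 2))) = √(-44429 + 2*5) = √(-44429 + 10) = √(-44419) = I*√44419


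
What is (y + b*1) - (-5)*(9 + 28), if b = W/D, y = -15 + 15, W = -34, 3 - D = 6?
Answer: 589/3 ≈ 196.33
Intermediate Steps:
D = -3 (D = 3 - 1*6 = 3 - 6 = -3)
y = 0
b = 34/3 (b = -34/(-3) = -34*(-⅓) = 34/3 ≈ 11.333)
(y + b*1) - (-5)*(9 + 28) = (0 + (34/3)*1) - (-5)*(9 + 28) = (0 + 34/3) - (-5)*37 = 34/3 - 1*(-185) = 34/3 + 185 = 589/3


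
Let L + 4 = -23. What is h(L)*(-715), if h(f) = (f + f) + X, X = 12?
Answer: 30030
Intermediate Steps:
L = -27 (L = -4 - 23 = -27)
h(f) = 12 + 2*f (h(f) = (f + f) + 12 = 2*f + 12 = 12 + 2*f)
h(L)*(-715) = (12 + 2*(-27))*(-715) = (12 - 54)*(-715) = -42*(-715) = 30030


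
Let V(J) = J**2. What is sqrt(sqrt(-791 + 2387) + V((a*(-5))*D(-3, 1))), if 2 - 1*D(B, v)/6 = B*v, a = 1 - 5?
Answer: sqrt(360000 + 2*sqrt(399)) ≈ 600.03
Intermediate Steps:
a = -4
D(B, v) = 12 - 6*B*v
sqrt(sqrt(-791 + 2387) + V((a*(-5))*D(-3, 1))) = sqrt(sqrt(-791 + 2387) + ((-4*(-5))*(12 - 6*(-3)*1))**2) = sqrt(sqrt(1596) + (20*(12 + 18))**2) = sqrt(2*sqrt(399) + (20*30)**2) = sqrt(2*sqrt(399) + 600**2) = sqrt(2*sqrt(399) + 360000) = sqrt(360000 + 2*sqrt(399))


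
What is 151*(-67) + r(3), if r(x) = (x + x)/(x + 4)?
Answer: -70813/7 ≈ -10116.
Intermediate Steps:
r(x) = 2*x/(4 + x) (r(x) = (2*x)/(4 + x) = 2*x/(4 + x))
151*(-67) + r(3) = 151*(-67) + 2*3/(4 + 3) = -10117 + 2*3/7 = -10117 + 2*3*(1/7) = -10117 + 6/7 = -70813/7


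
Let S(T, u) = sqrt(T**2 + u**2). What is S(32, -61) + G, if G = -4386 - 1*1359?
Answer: -5745 + sqrt(4745) ≈ -5676.1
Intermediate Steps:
G = -5745 (G = -4386 - 1359 = -5745)
S(32, -61) + G = sqrt(32**2 + (-61)**2) - 5745 = sqrt(1024 + 3721) - 5745 = sqrt(4745) - 5745 = -5745 + sqrt(4745)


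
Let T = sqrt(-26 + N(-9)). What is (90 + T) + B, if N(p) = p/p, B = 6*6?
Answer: 126 + 5*I ≈ 126.0 + 5.0*I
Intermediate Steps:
B = 36
N(p) = 1
T = 5*I (T = sqrt(-26 + 1) = sqrt(-25) = 5*I ≈ 5.0*I)
(90 + T) + B = (90 + 5*I) + 36 = 126 + 5*I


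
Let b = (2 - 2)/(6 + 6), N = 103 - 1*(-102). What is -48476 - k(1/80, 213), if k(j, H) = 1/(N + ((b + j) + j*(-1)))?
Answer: -9937581/205 ≈ -48476.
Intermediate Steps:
N = 205 (N = 103 + 102 = 205)
b = 0 (b = 0/12 = 0*(1/12) = 0)
k(j, H) = 1/205 (k(j, H) = 1/(205 + ((0 + j) + j*(-1))) = 1/(205 + (j - j)) = 1/(205 + 0) = 1/205)
-48476 - k(1/80, 213) = -48476 - 1*1/205 = -48476 - 1/205 = -9937581/205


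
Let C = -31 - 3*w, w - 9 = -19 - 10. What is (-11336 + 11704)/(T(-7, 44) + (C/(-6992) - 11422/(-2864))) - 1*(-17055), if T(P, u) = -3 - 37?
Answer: 768319079311/45076497 ≈ 17045.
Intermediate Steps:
w = -20 (w = 9 + (-19 - 10) = 9 - 29 = -20)
C = 29 (C = -31 - 3*(-20) = -31 + 60 = 29)
T(P, u) = -40
(-11336 + 11704)/(T(-7, 44) + (C/(-6992) - 11422/(-2864))) - 1*(-17055) = (-11336 + 11704)/(-40 + (29/(-6992) - 11422/(-2864))) - 1*(-17055) = 368/(-40 + (29*(-1/6992) - 11422*(-1/2864))) + 17055 = 368/(-40 + (-29/6992 + 5711/1432)) + 17055 = 368/(-40 + 4986223/1251568) + 17055 = 368/(-45076497/1251568) + 17055 = 368*(-1251568/45076497) + 17055 = -460577024/45076497 + 17055 = 768319079311/45076497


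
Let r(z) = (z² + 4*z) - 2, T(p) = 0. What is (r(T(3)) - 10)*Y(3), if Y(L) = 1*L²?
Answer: -108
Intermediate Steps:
r(z) = -2 + z² + 4*z
Y(L) = L²
(r(T(3)) - 10)*Y(3) = ((-2 + 0² + 4*0) - 10)*3² = ((-2 + 0 + 0) - 10)*9 = (-2 - 10)*9 = -12*9 = -108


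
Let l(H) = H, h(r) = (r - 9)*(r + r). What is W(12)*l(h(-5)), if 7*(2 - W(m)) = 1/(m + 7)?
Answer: 5300/19 ≈ 278.95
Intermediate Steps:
h(r) = 2*r*(-9 + r) (h(r) = (-9 + r)*(2*r) = 2*r*(-9 + r))
W(m) = 2 - 1/(7*(7 + m)) (W(m) = 2 - 1/(7*(m + 7)) = 2 - 1/(7*(7 + m)))
W(12)*l(h(-5)) = ((97 + 14*12)/(7*(7 + 12)))*(2*(-5)*(-9 - 5)) = ((⅐)*(97 + 168)/19)*(2*(-5)*(-14)) = ((⅐)*(1/19)*265)*140 = (265/133)*140 = 5300/19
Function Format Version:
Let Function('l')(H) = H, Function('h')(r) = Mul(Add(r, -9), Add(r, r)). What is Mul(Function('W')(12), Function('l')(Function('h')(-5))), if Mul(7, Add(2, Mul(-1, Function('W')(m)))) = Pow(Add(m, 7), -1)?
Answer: Rational(5300, 19) ≈ 278.95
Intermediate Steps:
Function('h')(r) = Mul(2, r, Add(-9, r)) (Function('h')(r) = Mul(Add(-9, r), Mul(2, r)) = Mul(2, r, Add(-9, r)))
Function('W')(m) = Add(2, Mul(Rational(-1, 7), Pow(Add(7, m), -1))) (Function('W')(m) = Add(2, Mul(Rational(-1, 7), Pow(Add(m, 7), -1))) = Add(2, Mul(Rational(-1, 7), Pow(Add(7, m), -1))))
Mul(Function('W')(12), Function('l')(Function('h')(-5))) = Mul(Mul(Rational(1, 7), Pow(Add(7, 12), -1), Add(97, Mul(14, 12))), Mul(2, -5, Add(-9, -5))) = Mul(Mul(Rational(1, 7), Pow(19, -1), Add(97, 168)), Mul(2, -5, -14)) = Mul(Mul(Rational(1, 7), Rational(1, 19), 265), 140) = Mul(Rational(265, 133), 140) = Rational(5300, 19)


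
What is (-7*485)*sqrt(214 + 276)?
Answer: -23765*sqrt(10) ≈ -75152.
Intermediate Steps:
(-7*485)*sqrt(214 + 276) = -23765*sqrt(10)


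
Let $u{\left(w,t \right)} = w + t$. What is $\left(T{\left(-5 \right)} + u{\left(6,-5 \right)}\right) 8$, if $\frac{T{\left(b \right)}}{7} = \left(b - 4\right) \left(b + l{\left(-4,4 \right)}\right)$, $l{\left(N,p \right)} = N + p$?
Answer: $2528$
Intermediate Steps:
$u{\left(w,t \right)} = t + w$
$T{\left(b \right)} = 7 b \left(-4 + b\right)$ ($T{\left(b \right)} = 7 \left(b - 4\right) \left(b + \left(-4 + 4\right)\right) = 7 \left(-4 + b\right) \left(b + 0\right) = 7 \left(-4 + b\right) b = 7 b \left(-4 + b\right)$)
$\left(T{\left(-5 \right)} + u{\left(6,-5 \right)}\right) 8 = \left(7 \left(-5\right) \left(-4 - 5\right) + \left(-5 + 6\right)\right) 8 = \left(7 \left(-5\right) \left(-9\right) + 1\right) 8 = \left(315 + 1\right) 8 = 316 \cdot 8 = 2528$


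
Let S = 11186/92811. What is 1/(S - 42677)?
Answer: -92811/3960883861 ≈ -2.3432e-5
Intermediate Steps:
S = 11186/92811 (S = 11186*(1/92811) = 11186/92811 ≈ 0.12052)
1/(S - 42677) = 1/(11186/92811 - 42677) = 1/(-3960883861/92811) = -92811/3960883861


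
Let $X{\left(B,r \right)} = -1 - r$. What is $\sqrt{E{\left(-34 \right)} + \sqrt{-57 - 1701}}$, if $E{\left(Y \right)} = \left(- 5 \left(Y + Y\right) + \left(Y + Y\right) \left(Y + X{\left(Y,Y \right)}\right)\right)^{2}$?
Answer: $\sqrt{166464 + i \sqrt{1758}} \approx 408.0 + 0.051 i$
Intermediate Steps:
$E{\left(Y \right)} = 144 Y^{2}$ ($E{\left(Y \right)} = \left(- 5 \left(Y + Y\right) + \left(Y + Y\right) \left(Y - \left(1 + Y\right)\right)\right)^{2} = \left(- 5 \cdot 2 Y + 2 Y \left(-1\right)\right)^{2} = \left(- 10 Y - 2 Y\right)^{2} = \left(- 12 Y\right)^{2} = 144 Y^{2}$)
$\sqrt{E{\left(-34 \right)} + \sqrt{-57 - 1701}} = \sqrt{144 \left(-34\right)^{2} + \sqrt{-57 - 1701}} = \sqrt{144 \cdot 1156 + \sqrt{-1758}} = \sqrt{166464 + i \sqrt{1758}}$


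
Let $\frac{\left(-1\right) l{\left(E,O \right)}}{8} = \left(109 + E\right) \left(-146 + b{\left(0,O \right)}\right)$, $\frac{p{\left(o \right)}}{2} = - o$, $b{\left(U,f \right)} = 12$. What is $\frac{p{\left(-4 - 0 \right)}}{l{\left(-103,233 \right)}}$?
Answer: $\frac{1}{804} \approx 0.0012438$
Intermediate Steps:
$p{\left(o \right)} = - 2 o$ ($p{\left(o \right)} = 2 \left(- o\right) = - 2 o$)
$l{\left(E,O \right)} = 116848 + 1072 E$ ($l{\left(E,O \right)} = - 8 \left(109 + E\right) \left(-146 + 12\right) = - 8 \left(109 + E\right) \left(-134\right) = - 8 \left(-14606 - 134 E\right) = 116848 + 1072 E$)
$\frac{p{\left(-4 - 0 \right)}}{l{\left(-103,233 \right)}} = \frac{\left(-2\right) \left(-4 - 0\right)}{116848 + 1072 \left(-103\right)} = \frac{\left(-2\right) \left(-4 + 0\right)}{116848 - 110416} = \frac{\left(-2\right) \left(-4\right)}{6432} = 8 \cdot \frac{1}{6432} = \frac{1}{804}$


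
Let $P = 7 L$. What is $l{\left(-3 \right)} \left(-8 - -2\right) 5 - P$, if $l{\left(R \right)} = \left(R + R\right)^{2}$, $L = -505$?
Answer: $2455$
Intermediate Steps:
$l{\left(R \right)} = 4 R^{2}$ ($l{\left(R \right)} = \left(2 R\right)^{2} = 4 R^{2}$)
$P = -3535$ ($P = 7 \left(-505\right) = -3535$)
$l{\left(-3 \right)} \left(-8 - -2\right) 5 - P = 4 \left(-3\right)^{2} \left(-8 - -2\right) 5 - -3535 = 4 \cdot 9 \left(-8 + 2\right) 5 + 3535 = 36 \left(-6\right) 5 + 3535 = \left(-216\right) 5 + 3535 = -1080 + 3535 = 2455$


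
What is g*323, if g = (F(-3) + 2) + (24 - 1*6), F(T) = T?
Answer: 5491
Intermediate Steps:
g = 17 (g = (-3 + 2) + (24 - 1*6) = -1 + (24 - 6) = -1 + 18 = 17)
g*323 = 17*323 = 5491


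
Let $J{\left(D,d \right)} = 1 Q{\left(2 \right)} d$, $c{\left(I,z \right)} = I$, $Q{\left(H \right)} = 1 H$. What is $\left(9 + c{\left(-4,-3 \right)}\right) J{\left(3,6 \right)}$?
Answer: $60$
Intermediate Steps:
$Q{\left(H \right)} = H$
$J{\left(D,d \right)} = 2 d$ ($J{\left(D,d \right)} = 1 \cdot 2 d = 2 d$)
$\left(9 + c{\left(-4,-3 \right)}\right) J{\left(3,6 \right)} = \left(9 - 4\right) 2 \cdot 6 = 5 \cdot 12 = 60$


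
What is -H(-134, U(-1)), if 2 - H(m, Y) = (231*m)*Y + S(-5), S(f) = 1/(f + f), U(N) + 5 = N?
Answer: 1857219/10 ≈ 1.8572e+5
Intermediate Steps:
U(N) = -5 + N
S(f) = 1/(2*f)
H(m, Y) = 21/10 - 231*Y*m (H(m, Y) = 2 - ((231*m)*Y + (½)/(-5)) = 2 - (231*Y*m + (½)*(-⅕)) = 2 - (231*Y*m - ⅒) = 2 - (-⅒ + 231*Y*m) = 2 + (⅒ - 231*Y*m) = 21/10 - 231*Y*m)
-H(-134, U(-1)) = -(21/10 - 231*(-5 - 1)*(-134)) = -(21/10 - 231*(-6)*(-134)) = -(21/10 - 185724) = -1*(-1857219/10) = 1857219/10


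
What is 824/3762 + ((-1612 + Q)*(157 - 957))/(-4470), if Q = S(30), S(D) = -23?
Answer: -81950212/280269 ≈ -292.40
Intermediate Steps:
Q = -23
824/3762 + ((-1612 + Q)*(157 - 957))/(-4470) = 824/3762 + ((-1612 - 23)*(157 - 957))/(-4470) = 824*(1/3762) - 1635*(-800)*(-1/4470) = 412/1881 + 1308000*(-1/4470) = 412/1881 - 43600/149 = -81950212/280269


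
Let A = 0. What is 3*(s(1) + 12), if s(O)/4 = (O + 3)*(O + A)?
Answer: 84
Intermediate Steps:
s(O) = 4*O*(3 + O) (s(O) = 4*((O + 3)*(O + 0)) = 4*((3 + O)*O) = 4*(O*(3 + O)) = 4*O*(3 + O))
3*(s(1) + 12) = 3*(4*1*(3 + 1) + 12) = 3*(4*1*4 + 12) = 3*(16 + 12) = 3*28 = 84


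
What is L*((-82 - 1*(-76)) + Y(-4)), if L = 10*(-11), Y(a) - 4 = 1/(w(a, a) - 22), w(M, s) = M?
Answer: 2915/13 ≈ 224.23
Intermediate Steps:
Y(a) = 4 + 1/(-22 + a) (Y(a) = 4 + 1/(a - 22) = 4 + 1/(-22 + a))
L = -110
L*((-82 - 1*(-76)) + Y(-4)) = -110*((-82 - 1*(-76)) + (-87 + 4*(-4))/(-22 - 4)) = -110*((-82 + 76) + (-87 - 16)/(-26)) = -110*(-6 - 1/26*(-103)) = -110*(-6 + 103/26) = -110*(-53/26) = 2915/13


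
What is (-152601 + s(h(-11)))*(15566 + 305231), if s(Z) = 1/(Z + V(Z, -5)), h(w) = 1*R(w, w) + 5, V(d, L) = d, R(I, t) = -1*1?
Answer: -391631223179/8 ≈ -4.8954e+10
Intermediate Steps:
R(I, t) = -1
h(w) = 4 (h(w) = 1*(-1) + 5 = -1 + 5 = 4)
s(Z) = 1/(2*Z) (s(Z) = 1/(Z + Z) = 1/(2*Z))
(-152601 + s(h(-11)))*(15566 + 305231) = (-152601 + (1/2)/4)*(15566 + 305231) = (-152601 + (1/2)*(1/4))*320797 = (-152601 + 1/8)*320797 = -1220807/8*320797 = -391631223179/8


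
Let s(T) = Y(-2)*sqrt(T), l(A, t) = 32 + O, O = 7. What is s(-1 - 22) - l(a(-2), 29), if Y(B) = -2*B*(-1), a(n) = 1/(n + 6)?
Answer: -39 - 4*I*sqrt(23) ≈ -39.0 - 19.183*I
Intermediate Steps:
a(n) = 1/(6 + n)
Y(B) = 2*B
l(A, t) = 39 (l(A, t) = 32 + 7 = 39)
s(T) = -4*sqrt(T) (s(T) = (2*(-2))*sqrt(T) = -4*sqrt(T))
s(-1 - 22) - l(a(-2), 29) = -4*sqrt(-1 - 22) - 1*39 = -4*I*sqrt(23) - 39 = -39 - 4*I*sqrt(23)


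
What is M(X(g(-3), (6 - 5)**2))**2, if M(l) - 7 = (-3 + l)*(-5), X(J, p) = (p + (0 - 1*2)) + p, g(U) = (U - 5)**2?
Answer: 484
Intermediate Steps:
g(U) = (-5 + U)**2
X(J, p) = -2 + 2*p (X(J, p) = (p + (0 - 2)) + p = (p - 2) + p = (-2 + p) + p = -2 + 2*p)
M(l) = 22 - 5*l (M(l) = 7 + (-3 + l)*(-5) = 7 + (15 - 5*l) = 22 - 5*l)
M(X(g(-3), (6 - 5)**2))**2 = (22 - 5*(-2 + 2*(6 - 5)**2))**2 = (22 - 5*(-2 + 2*1**2))**2 = (22 - 5*(-2 + 2*1))**2 = (22 - 5*(-2 + 2))**2 = (22 - 5*0)**2 = (22 + 0)**2 = 22**2 = 484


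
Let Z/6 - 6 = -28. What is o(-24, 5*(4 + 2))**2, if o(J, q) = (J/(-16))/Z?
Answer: 1/7744 ≈ 0.00012913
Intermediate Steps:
Z = -132 (Z = 36 + 6*(-28) = 36 - 168 = -132)
o(J, q) = J/2112 (o(J, q) = (J/(-16))/(-132) = (J*(-1/16))*(-1/132) = -J/16*(-1/132) = J/2112)
o(-24, 5*(4 + 2))**2 = ((1/2112)*(-24))**2 = (-1/88)**2 = 1/7744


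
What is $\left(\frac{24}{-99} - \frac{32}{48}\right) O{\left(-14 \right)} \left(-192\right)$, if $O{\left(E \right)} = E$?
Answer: $- \frac{26880}{11} \approx -2443.6$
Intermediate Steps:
$\left(\frac{24}{-99} - \frac{32}{48}\right) O{\left(-14 \right)} \left(-192\right) = \left(\frac{24}{-99} - \frac{32}{48}\right) \left(-14\right) \left(-192\right) = \left(24 \left(- \frac{1}{99}\right) - \frac{2}{3}\right) \left(-14\right) \left(-192\right) = \left(- \frac{8}{33} - \frac{2}{3}\right) \left(-14\right) \left(-192\right) = \left(- \frac{10}{11}\right) \left(-14\right) \left(-192\right) = \frac{140}{11} \left(-192\right) = - \frac{26880}{11}$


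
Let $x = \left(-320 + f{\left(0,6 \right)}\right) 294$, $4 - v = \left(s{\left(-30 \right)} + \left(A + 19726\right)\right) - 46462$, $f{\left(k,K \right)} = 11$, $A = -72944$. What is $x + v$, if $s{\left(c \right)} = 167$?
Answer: $8671$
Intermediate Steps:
$v = 99517$ ($v = 4 - \left(\left(167 + \left(-72944 + 19726\right)\right) - 46462\right) = 4 - \left(\left(167 - 53218\right) - 46462\right) = 4 - \left(-53051 - 46462\right) = 4 - -99513 = 4 + 99513 = 99517$)
$x = -90846$ ($x = \left(-320 + 11\right) 294 = \left(-309\right) 294 = -90846$)
$x + v = -90846 + 99517 = 8671$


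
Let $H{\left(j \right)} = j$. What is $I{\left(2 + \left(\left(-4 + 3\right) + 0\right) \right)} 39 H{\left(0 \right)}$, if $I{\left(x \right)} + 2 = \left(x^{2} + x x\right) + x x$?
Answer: $0$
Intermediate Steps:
$I{\left(x \right)} = -2 + 3 x^{2}$ ($I{\left(x \right)} = -2 + \left(\left(x^{2} + x x\right) + x x\right) = -2 + \left(\left(x^{2} + x^{2}\right) + x^{2}\right) = -2 + \left(2 x^{2} + x^{2}\right) = -2 + 3 x^{2}$)
$I{\left(2 + \left(\left(-4 + 3\right) + 0\right) \right)} 39 H{\left(0 \right)} = \left(-2 + 3 \left(2 + \left(\left(-4 + 3\right) + 0\right)\right)^{2}\right) 39 \cdot 0 = \left(-2 + 3 \left(2 + \left(-1 + 0\right)\right)^{2}\right) 39 \cdot 0 = \left(-2 + 3 \left(2 - 1\right)^{2}\right) 39 \cdot 0 = \left(-2 + 3 \cdot 1^{2}\right) 39 \cdot 0 = \left(-2 + 3 \cdot 1\right) 39 \cdot 0 = \left(-2 + 3\right) 39 \cdot 0 = 1 \cdot 39 \cdot 0 = 39 \cdot 0 = 0$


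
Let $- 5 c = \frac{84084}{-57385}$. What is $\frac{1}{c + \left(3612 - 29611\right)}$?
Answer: $- \frac{286925}{7459678991} \approx -3.8463 \cdot 10^{-5}$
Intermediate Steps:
$c = \frac{84084}{286925}$ ($c = - \frac{84084 \frac{1}{-57385}}{5} = - \frac{84084 \left(- \frac{1}{57385}\right)}{5} = \left(- \frac{1}{5}\right) \left(- \frac{84084}{57385}\right) = \frac{84084}{286925} \approx 0.29305$)
$\frac{1}{c + \left(3612 - 29611\right)} = \frac{1}{\frac{84084}{286925} + \left(3612 - 29611\right)} = \frac{1}{\frac{84084}{286925} - 25999} = \frac{1}{- \frac{7459678991}{286925}} = - \frac{286925}{7459678991}$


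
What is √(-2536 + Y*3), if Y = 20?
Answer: 2*I*√619 ≈ 49.759*I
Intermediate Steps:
√(-2536 + Y*3) = √(-2536 + 20*3) = √(-2536 + 60) = √(-2476) = 2*I*√619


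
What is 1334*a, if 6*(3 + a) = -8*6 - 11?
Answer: -51359/3 ≈ -17120.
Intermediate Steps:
a = -77/6 (a = -3 + (-8*6 - 11)/6 = -3 + (-48 - 11)/6 = -3 + (⅙)*(-59) = -3 - 59/6 = -77/6 ≈ -12.833)
1334*a = 1334*(-77/6) = -51359/3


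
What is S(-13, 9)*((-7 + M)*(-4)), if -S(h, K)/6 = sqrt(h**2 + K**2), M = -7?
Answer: -1680*sqrt(10) ≈ -5312.6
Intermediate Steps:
S(h, K) = -6*sqrt(K**2 + h**2) (S(h, K) = -6*sqrt(h**2 + K**2) = -6*sqrt(K**2 + h**2))
S(-13, 9)*((-7 + M)*(-4)) = (-6*sqrt(9**2 + (-13)**2))*((-7 - 7)*(-4)) = (-6*sqrt(81 + 169))*(-14*(-4)) = -30*sqrt(10)*56 = -1680*sqrt(10)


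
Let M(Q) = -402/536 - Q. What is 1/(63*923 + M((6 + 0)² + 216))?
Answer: 4/231585 ≈ 1.7272e-5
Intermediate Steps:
M(Q) = -¾ - Q (M(Q) = -402*1/536 - Q = -¾ - Q)
1/(63*923 + M((6 + 0)² + 216)) = 1/(63*923 + (-¾ - ((6 + 0)² + 216))) = 1/(58149 + (-¾ - (6² + 216))) = 1/(58149 + (-¾ - (36 + 216))) = 1/(58149 + (-¾ - 1*252)) = 1/(58149 + (-¾ - 252)) = 1/(58149 - 1011/4) = 1/(231585/4) = 4/231585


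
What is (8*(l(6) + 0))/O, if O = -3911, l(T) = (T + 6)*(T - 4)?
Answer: -192/3911 ≈ -0.049092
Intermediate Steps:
l(T) = (-4 + T)*(6 + T) (l(T) = (6 + T)*(-4 + T) = (-4 + T)*(6 + T))
(8*(l(6) + 0))/O = (8*((-24 + 6² + 2*6) + 0))/(-3911) = (8*((-24 + 36 + 12) + 0))*(-1/3911) = (8*(24 + 0))*(-1/3911) = (8*24)*(-1/3911) = 192*(-1/3911) = -192/3911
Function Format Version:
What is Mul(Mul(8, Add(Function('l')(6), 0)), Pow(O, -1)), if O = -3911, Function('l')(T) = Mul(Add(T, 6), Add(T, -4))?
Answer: Rational(-192, 3911) ≈ -0.049092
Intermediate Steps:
Function('l')(T) = Mul(Add(-4, T), Add(6, T)) (Function('l')(T) = Mul(Add(6, T), Add(-4, T)) = Mul(Add(-4, T), Add(6, T)))
Mul(Mul(8, Add(Function('l')(6), 0)), Pow(O, -1)) = Mul(Mul(8, Add(Add(-24, Pow(6, 2), Mul(2, 6)), 0)), Pow(-3911, -1)) = Mul(Mul(8, Add(Add(-24, 36, 12), 0)), Rational(-1, 3911)) = Mul(Mul(8, Add(24, 0)), Rational(-1, 3911)) = Mul(Mul(8, 24), Rational(-1, 3911)) = Mul(192, Rational(-1, 3911)) = Rational(-192, 3911)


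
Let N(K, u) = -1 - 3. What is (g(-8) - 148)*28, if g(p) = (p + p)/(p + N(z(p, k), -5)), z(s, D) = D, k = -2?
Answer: -12320/3 ≈ -4106.7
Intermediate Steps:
N(K, u) = -4
g(p) = 2*p/(-4 + p) (g(p) = (p + p)/(p - 4) = (2*p)/(-4 + p) = 2*p/(-4 + p))
(g(-8) - 148)*28 = (2*(-8)/(-4 - 8) - 148)*28 = (2*(-8)/(-12) - 148)*28 = (2*(-8)*(-1/12) - 148)*28 = (4/3 - 148)*28 = -440/3*28 = -12320/3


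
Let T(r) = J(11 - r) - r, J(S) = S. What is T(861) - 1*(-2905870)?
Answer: 2904159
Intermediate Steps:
T(r) = 11 - 2*r (T(r) = (11 - r) - r = 11 - 2*r)
T(861) - 1*(-2905870) = (11 - 2*861) - 1*(-2905870) = (11 - 1722) + 2905870 = -1711 + 2905870 = 2904159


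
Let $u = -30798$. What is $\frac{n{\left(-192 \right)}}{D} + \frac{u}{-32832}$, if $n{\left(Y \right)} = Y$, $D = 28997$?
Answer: $\frac{49263659}{52890528} \approx 0.93143$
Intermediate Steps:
$\frac{n{\left(-192 \right)}}{D} + \frac{u}{-32832} = - \frac{192}{28997} - \frac{30798}{-32832} = \left(-192\right) \frac{1}{28997} - - \frac{1711}{1824} = - \frac{192}{28997} + \frac{1711}{1824} = \frac{49263659}{52890528}$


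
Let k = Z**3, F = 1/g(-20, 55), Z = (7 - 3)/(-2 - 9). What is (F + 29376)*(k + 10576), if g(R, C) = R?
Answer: 2067566313812/6655 ≈ 3.1068e+8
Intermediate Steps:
Z = -4/11 (Z = 4/(-11) = 4*(-1/11) = -4/11 ≈ -0.36364)
F = -1/20 (F = 1/(-20) = -1/20 ≈ -0.050000)
k = -64/1331 (k = (-4/11)**3 = -64/1331 ≈ -0.048084)
(F + 29376)*(k + 10576) = (-1/20 + 29376)*(-64/1331 + 10576) = (587519/20)*(14076592/1331) = 2067566313812/6655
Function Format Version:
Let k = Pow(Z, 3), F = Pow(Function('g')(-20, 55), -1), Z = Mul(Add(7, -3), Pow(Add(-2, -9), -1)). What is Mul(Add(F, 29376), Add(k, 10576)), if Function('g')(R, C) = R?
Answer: Rational(2067566313812, 6655) ≈ 3.1068e+8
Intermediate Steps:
Z = Rational(-4, 11) (Z = Mul(4, Pow(-11, -1)) = Mul(4, Rational(-1, 11)) = Rational(-4, 11) ≈ -0.36364)
F = Rational(-1, 20) (F = Pow(-20, -1) = Rational(-1, 20) ≈ -0.050000)
k = Rational(-64, 1331) (k = Pow(Rational(-4, 11), 3) = Rational(-64, 1331) ≈ -0.048084)
Mul(Add(F, 29376), Add(k, 10576)) = Mul(Add(Rational(-1, 20), 29376), Add(Rational(-64, 1331), 10576)) = Mul(Rational(587519, 20), Rational(14076592, 1331)) = Rational(2067566313812, 6655)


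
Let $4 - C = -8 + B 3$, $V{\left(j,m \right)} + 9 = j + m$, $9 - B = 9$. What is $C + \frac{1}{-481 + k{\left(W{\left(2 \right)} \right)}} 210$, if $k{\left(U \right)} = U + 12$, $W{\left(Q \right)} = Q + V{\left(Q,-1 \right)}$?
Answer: $\frac{1098}{95} \approx 11.558$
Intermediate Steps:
$B = 0$ ($B = 9 - 9 = 0$)
$V{\left(j,m \right)} = -9 + j + m$ ($V{\left(j,m \right)} = -9 + \left(j + m\right) = -9 + j + m$)
$W{\left(Q \right)} = -10 + 2 Q$ ($W{\left(Q \right)} = Q - \left(10 - Q\right) = Q + \left(-10 + Q\right) = -10 + 2 Q$)
$k{\left(U \right)} = 12 + U$
$C = 12$ ($C = 4 - \left(-8 + 0 \cdot 3\right) = 4 - \left(-8 + 0\right) = 4 - -8 = 4 + 8 = 12$)
$C + \frac{1}{-481 + k{\left(W{\left(2 \right)} \right)}} 210 = 12 + \frac{1}{-481 + \left(12 + \left(-10 + 2 \cdot 2\right)\right)} 210 = 12 + \frac{1}{-481 + \left(12 + \left(-10 + 4\right)\right)} 210 = 12 + \frac{1}{-481 + \left(12 - 6\right)} 210 = 12 + \frac{1}{-481 + 6} \cdot 210 = 12 + \frac{1}{-475} \cdot 210 = 12 - \frac{42}{95} = \frac{1098}{95}$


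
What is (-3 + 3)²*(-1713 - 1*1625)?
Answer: 0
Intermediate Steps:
(-3 + 3)²*(-1713 - 1*1625) = 0²*(-1713 - 1625) = 0*(-3338) = 0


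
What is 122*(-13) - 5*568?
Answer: -4426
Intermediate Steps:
122*(-13) - 5*568 = -1586 - 1*2840 = -1586 - 2840 = -4426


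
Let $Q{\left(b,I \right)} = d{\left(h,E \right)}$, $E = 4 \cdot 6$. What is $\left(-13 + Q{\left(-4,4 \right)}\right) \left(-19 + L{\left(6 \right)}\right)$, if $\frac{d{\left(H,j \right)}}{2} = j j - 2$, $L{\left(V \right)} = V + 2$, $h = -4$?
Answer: $-12485$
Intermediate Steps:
$E = 24$
$L{\left(V \right)} = 2 + V$
$d{\left(H,j \right)} = -4 + 2 j^{2}$ ($d{\left(H,j \right)} = 2 \left(j j - 2\right) = 2 \left(j^{2} - 2\right) = 2 \left(-2 + j^{2}\right) = -4 + 2 j^{2}$)
$Q{\left(b,I \right)} = 1148$ ($Q{\left(b,I \right)} = -4 + 2 \cdot 24^{2} = -4 + 2 \cdot 576 = -4 + 1152 = 1148$)
$\left(-13 + Q{\left(-4,4 \right)}\right) \left(-19 + L{\left(6 \right)}\right) = \left(-13 + 1148\right) \left(-19 + \left(2 + 6\right)\right) = 1135 \left(-19 + 8\right) = 1135 \left(-11\right) = -12485$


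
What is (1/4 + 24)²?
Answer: 9409/16 ≈ 588.06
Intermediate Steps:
(1/4 + 24)² = (¼ + 24)² = (97/4)² = 9409/16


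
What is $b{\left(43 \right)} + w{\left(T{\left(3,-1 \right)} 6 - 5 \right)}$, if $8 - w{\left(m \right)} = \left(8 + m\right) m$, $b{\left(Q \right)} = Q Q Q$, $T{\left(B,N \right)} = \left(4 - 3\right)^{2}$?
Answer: $79506$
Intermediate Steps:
$T{\left(B,N \right)} = 1$ ($T{\left(B,N \right)} = 1^{2} = 1$)
$b{\left(Q \right)} = Q^{3}$ ($b{\left(Q \right)} = Q^{2} Q = Q^{3}$)
$w{\left(m \right)} = 8 - m \left(8 + m\right)$ ($w{\left(m \right)} = 8 - \left(8 + m\right) m = 8 - m \left(8 + m\right)$)
$b{\left(43 \right)} + w{\left(T{\left(3,-1 \right)} 6 - 5 \right)} = 43^{3} - \left(-8 + \left(1 \cdot 6 - 5\right)^{2} + 8 \left(1 \cdot 6 - 5\right)\right) = 79507 - \left(-8 + \left(6 - 5\right)^{2} + 8 \left(6 - 5\right)\right) = 79507 - 1 = 79506$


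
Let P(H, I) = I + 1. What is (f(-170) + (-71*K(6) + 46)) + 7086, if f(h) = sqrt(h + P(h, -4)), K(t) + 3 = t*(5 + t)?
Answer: 2659 + I*sqrt(173) ≈ 2659.0 + 13.153*I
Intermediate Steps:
P(H, I) = 1 + I
K(t) = -3 + t*(5 + t)
f(h) = sqrt(-3 + h) (f(h) = sqrt(h + (1 - 4)) = sqrt(h - 3) = sqrt(-3 + h))
(f(-170) + (-71*K(6) + 46)) + 7086 = (sqrt(-3 - 170) + (-71*(-3 + 6**2 + 5*6) + 46)) + 7086 = (sqrt(-173) + (-71*(-3 + 36 + 30) + 46)) + 7086 = (I*sqrt(173) + (-71*63 + 46)) + 7086 = (I*sqrt(173) + (-4473 + 46)) + 7086 = (I*sqrt(173) - 4427) + 7086 = (-4427 + I*sqrt(173)) + 7086 = 2659 + I*sqrt(173)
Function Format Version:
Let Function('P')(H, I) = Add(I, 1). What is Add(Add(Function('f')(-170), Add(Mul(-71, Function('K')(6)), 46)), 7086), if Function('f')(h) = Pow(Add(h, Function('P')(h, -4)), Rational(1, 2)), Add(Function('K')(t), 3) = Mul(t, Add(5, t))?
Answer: Add(2659, Mul(I, Pow(173, Rational(1, 2)))) ≈ Add(2659.0, Mul(13.153, I))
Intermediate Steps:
Function('P')(H, I) = Add(1, I)
Function('K')(t) = Add(-3, Mul(t, Add(5, t)))
Function('f')(h) = Pow(Add(-3, h), Rational(1, 2)) (Function('f')(h) = Pow(Add(h, Add(1, -4)), Rational(1, 2)) = Pow(Add(h, -3), Rational(1, 2)) = Pow(Add(-3, h), Rational(1, 2)))
Add(Add(Function('f')(-170), Add(Mul(-71, Function('K')(6)), 46)), 7086) = Add(Add(Pow(Add(-3, -170), Rational(1, 2)), Add(Mul(-71, Add(-3, Pow(6, 2), Mul(5, 6))), 46)), 7086) = Add(Add(Pow(-173, Rational(1, 2)), Add(Mul(-71, Add(-3, 36, 30)), 46)), 7086) = Add(Add(Mul(I, Pow(173, Rational(1, 2))), Add(Mul(-71, 63), 46)), 7086) = Add(Add(Mul(I, Pow(173, Rational(1, 2))), Add(-4473, 46)), 7086) = Add(Add(Mul(I, Pow(173, Rational(1, 2))), -4427), 7086) = Add(Add(-4427, Mul(I, Pow(173, Rational(1, 2)))), 7086) = Add(2659, Mul(I, Pow(173, Rational(1, 2))))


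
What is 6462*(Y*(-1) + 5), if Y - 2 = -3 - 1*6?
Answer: 77544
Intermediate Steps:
Y = -7 (Y = 2 + (-3 - 1*6) = 2 + (-3 - 6) = 2 - 9 = -7)
6462*(Y*(-1) + 5) = 6462*(-7*(-1) + 5) = 6462*(7 + 5) = 6462*12 = 77544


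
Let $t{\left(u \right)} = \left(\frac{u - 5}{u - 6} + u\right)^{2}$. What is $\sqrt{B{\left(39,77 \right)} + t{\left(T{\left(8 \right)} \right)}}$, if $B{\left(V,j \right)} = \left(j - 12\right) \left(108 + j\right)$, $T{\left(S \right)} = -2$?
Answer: $\frac{11 \sqrt{6361}}{8} \approx 109.66$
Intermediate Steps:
$t{\left(u \right)} = \left(u + \frac{-5 + u}{-6 + u}\right)^{2}$ ($t{\left(u \right)} = \left(\frac{-5 + u}{-6 + u} + u\right)^{2} = \left(u + \frac{-5 + u}{-6 + u}\right)^{2}$)
$B{\left(V,j \right)} = \left(-12 + j\right) \left(108 + j\right)$
$\sqrt{B{\left(39,77 \right)} + t{\left(T{\left(8 \right)} \right)}} = \sqrt{\left(-1296 + 77^{2} + 96 \cdot 77\right) + \frac{\left(5 - \left(-2\right)^{2} + 5 \left(-2\right)\right)^{2}}{\left(-6 - 2\right)^{2}}} = \sqrt{\left(-1296 + 5929 + 7392\right) + \frac{\left(5 - 4 - 10\right)^{2}}{64}} = \sqrt{12025 + \frac{\left(5 - 4 - 10\right)^{2}}{64}} = \sqrt{12025 + \frac{\left(-9\right)^{2}}{64}} = \sqrt{12025 + \frac{1}{64} \cdot 81} = \sqrt{12025 + \frac{81}{64}} = \sqrt{\frac{769681}{64}} = \frac{11 \sqrt{6361}}{8}$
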